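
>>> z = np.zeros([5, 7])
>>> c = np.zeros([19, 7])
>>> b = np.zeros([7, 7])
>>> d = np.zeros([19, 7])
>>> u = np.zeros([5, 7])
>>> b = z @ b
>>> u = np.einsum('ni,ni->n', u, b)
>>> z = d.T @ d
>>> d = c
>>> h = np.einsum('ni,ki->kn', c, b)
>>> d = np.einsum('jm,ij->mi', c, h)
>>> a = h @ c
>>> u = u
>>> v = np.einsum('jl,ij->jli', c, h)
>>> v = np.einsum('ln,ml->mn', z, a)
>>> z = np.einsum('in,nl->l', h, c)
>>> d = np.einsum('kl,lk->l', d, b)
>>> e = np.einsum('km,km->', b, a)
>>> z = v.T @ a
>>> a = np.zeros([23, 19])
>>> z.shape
(7, 7)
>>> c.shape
(19, 7)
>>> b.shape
(5, 7)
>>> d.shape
(5,)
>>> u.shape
(5,)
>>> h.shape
(5, 19)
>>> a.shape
(23, 19)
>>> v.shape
(5, 7)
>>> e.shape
()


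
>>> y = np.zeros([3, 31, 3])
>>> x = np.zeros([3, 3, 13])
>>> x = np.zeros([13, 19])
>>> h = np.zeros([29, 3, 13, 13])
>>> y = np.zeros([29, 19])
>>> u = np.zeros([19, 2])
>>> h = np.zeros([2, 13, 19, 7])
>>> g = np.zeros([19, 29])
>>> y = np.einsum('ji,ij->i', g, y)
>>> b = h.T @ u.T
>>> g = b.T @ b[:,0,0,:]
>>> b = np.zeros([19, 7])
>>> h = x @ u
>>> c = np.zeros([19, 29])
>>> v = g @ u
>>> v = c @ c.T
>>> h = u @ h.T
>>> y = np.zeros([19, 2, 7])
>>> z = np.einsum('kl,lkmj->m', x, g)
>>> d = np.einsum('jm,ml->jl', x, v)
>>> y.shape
(19, 2, 7)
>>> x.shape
(13, 19)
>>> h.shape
(19, 13)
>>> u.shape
(19, 2)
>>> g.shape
(19, 13, 19, 19)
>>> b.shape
(19, 7)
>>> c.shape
(19, 29)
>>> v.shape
(19, 19)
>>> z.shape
(19,)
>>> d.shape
(13, 19)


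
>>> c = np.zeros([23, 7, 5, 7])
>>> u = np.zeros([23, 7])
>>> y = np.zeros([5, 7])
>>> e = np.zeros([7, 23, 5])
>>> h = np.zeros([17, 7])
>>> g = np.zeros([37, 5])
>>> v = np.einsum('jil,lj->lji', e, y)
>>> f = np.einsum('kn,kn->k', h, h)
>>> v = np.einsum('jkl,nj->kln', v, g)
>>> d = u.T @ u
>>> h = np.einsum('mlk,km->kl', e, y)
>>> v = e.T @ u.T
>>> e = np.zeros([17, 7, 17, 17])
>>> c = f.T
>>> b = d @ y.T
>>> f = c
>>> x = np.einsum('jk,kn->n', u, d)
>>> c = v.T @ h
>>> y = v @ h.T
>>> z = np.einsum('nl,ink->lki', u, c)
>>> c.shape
(23, 23, 23)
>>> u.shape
(23, 7)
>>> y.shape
(5, 23, 5)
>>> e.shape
(17, 7, 17, 17)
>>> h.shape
(5, 23)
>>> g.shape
(37, 5)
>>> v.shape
(5, 23, 23)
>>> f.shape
(17,)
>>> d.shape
(7, 7)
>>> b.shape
(7, 5)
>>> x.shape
(7,)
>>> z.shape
(7, 23, 23)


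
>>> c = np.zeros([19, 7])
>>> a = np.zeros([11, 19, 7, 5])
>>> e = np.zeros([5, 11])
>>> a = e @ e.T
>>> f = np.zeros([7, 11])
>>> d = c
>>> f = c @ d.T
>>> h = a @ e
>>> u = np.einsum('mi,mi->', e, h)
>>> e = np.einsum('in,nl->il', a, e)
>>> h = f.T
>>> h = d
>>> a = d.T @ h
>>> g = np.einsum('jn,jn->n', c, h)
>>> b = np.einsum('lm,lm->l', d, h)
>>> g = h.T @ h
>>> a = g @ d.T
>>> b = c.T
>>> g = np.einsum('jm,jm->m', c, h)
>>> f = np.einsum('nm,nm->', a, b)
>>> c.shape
(19, 7)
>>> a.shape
(7, 19)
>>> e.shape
(5, 11)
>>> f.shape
()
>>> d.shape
(19, 7)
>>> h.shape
(19, 7)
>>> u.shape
()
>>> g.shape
(7,)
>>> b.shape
(7, 19)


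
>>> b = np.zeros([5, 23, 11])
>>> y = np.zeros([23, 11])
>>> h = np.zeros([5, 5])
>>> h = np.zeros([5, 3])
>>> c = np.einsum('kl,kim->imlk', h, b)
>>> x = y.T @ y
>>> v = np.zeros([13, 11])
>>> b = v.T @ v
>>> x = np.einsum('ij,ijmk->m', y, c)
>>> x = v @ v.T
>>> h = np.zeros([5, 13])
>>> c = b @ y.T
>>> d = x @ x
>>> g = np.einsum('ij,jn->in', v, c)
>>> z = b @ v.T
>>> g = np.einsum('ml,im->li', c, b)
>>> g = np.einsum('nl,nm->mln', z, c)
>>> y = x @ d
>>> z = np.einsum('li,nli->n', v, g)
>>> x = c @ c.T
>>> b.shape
(11, 11)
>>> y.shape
(13, 13)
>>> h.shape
(5, 13)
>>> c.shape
(11, 23)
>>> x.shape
(11, 11)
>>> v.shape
(13, 11)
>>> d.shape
(13, 13)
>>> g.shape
(23, 13, 11)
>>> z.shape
(23,)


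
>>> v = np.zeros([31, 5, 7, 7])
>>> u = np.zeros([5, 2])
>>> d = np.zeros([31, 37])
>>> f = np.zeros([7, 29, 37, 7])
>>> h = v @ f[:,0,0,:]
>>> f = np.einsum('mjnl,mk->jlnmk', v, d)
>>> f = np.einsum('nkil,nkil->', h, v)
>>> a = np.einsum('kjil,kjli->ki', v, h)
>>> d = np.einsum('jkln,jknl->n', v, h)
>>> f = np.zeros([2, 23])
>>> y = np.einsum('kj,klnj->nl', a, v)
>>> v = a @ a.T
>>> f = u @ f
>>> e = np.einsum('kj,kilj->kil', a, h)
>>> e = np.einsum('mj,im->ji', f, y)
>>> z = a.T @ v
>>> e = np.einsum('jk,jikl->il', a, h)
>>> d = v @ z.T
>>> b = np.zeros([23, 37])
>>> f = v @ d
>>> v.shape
(31, 31)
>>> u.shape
(5, 2)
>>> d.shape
(31, 7)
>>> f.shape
(31, 7)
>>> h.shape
(31, 5, 7, 7)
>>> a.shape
(31, 7)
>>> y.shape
(7, 5)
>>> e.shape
(5, 7)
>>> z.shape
(7, 31)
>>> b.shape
(23, 37)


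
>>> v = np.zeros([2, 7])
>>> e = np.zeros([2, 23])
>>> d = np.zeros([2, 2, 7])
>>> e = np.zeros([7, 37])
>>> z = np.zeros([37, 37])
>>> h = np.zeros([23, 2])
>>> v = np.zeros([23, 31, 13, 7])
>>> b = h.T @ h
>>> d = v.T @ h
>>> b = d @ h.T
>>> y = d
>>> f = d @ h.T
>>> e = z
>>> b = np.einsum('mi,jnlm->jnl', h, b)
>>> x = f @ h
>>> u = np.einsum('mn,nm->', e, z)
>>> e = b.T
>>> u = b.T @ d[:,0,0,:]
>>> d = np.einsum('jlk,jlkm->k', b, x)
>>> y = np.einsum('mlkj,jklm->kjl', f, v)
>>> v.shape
(23, 31, 13, 7)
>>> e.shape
(31, 13, 7)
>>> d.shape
(31,)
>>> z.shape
(37, 37)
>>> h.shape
(23, 2)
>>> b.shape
(7, 13, 31)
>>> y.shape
(31, 23, 13)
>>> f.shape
(7, 13, 31, 23)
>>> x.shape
(7, 13, 31, 2)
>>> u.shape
(31, 13, 2)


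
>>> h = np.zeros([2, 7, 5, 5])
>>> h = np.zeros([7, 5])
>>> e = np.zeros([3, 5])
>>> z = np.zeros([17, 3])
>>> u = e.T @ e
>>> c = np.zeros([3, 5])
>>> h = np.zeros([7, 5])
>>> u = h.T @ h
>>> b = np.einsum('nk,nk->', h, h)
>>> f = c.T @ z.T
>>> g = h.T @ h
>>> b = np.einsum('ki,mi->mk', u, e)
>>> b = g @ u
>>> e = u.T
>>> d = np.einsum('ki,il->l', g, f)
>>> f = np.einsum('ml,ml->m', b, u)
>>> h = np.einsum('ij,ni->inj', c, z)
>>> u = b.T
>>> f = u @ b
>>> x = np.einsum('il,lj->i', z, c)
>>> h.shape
(3, 17, 5)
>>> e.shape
(5, 5)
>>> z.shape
(17, 3)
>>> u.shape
(5, 5)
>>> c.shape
(3, 5)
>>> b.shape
(5, 5)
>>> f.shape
(5, 5)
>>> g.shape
(5, 5)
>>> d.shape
(17,)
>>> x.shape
(17,)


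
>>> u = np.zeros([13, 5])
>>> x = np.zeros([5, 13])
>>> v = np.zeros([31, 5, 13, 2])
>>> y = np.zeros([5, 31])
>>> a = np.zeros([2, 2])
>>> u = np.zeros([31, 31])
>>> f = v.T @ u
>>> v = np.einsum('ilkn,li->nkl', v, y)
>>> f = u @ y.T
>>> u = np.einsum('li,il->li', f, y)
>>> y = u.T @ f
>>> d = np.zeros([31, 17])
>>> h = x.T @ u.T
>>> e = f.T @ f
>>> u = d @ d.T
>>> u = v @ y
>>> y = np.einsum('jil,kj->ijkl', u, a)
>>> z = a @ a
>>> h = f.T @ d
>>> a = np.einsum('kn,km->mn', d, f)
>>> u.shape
(2, 13, 5)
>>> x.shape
(5, 13)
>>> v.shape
(2, 13, 5)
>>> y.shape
(13, 2, 2, 5)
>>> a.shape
(5, 17)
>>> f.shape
(31, 5)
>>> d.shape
(31, 17)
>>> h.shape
(5, 17)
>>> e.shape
(5, 5)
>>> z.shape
(2, 2)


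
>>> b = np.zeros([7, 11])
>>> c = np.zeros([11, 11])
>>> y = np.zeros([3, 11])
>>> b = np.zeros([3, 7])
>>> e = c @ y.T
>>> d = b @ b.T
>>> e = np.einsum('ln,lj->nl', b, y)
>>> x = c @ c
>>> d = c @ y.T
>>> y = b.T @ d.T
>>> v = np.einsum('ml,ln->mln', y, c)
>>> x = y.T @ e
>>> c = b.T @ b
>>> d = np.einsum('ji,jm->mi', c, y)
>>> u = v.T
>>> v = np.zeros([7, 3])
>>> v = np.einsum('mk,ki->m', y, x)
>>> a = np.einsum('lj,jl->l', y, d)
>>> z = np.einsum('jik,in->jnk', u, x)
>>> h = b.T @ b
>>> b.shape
(3, 7)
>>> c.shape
(7, 7)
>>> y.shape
(7, 11)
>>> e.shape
(7, 3)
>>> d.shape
(11, 7)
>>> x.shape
(11, 3)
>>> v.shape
(7,)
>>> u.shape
(11, 11, 7)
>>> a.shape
(7,)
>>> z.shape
(11, 3, 7)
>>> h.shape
(7, 7)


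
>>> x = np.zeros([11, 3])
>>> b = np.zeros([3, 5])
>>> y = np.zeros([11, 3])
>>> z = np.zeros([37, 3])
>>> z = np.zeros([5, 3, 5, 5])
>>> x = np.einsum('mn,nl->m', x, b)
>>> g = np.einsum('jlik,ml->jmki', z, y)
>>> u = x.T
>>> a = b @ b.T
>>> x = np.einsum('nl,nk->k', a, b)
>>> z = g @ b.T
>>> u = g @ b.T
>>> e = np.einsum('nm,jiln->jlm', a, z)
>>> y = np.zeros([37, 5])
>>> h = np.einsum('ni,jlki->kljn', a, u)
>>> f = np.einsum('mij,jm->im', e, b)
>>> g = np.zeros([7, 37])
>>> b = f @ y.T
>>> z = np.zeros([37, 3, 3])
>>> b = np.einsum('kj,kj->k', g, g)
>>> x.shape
(5,)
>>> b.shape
(7,)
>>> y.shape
(37, 5)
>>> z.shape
(37, 3, 3)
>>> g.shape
(7, 37)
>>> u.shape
(5, 11, 5, 3)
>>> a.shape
(3, 3)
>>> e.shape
(5, 5, 3)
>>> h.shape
(5, 11, 5, 3)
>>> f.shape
(5, 5)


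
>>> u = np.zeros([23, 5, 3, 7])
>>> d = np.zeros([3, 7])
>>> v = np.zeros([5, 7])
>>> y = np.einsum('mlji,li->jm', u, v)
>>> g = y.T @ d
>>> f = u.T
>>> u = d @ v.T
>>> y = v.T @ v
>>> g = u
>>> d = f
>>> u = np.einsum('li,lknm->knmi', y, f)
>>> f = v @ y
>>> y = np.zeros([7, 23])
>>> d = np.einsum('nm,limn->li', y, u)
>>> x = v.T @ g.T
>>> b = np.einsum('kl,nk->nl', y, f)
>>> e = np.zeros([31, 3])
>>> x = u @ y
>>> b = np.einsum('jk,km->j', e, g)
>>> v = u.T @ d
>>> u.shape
(3, 5, 23, 7)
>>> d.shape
(3, 5)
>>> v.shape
(7, 23, 5, 5)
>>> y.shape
(7, 23)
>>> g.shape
(3, 5)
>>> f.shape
(5, 7)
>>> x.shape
(3, 5, 23, 23)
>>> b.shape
(31,)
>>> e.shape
(31, 3)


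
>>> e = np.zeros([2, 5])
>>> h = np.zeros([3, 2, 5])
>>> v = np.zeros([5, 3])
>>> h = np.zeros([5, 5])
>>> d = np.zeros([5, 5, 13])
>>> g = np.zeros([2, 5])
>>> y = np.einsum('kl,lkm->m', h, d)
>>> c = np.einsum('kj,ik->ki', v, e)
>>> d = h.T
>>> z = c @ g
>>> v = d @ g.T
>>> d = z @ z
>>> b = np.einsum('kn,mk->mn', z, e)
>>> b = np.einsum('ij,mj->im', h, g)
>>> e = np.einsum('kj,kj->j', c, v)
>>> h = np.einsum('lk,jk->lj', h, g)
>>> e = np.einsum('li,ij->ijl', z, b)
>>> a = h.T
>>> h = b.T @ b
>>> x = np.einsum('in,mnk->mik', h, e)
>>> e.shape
(5, 2, 5)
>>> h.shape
(2, 2)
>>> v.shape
(5, 2)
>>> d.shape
(5, 5)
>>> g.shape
(2, 5)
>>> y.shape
(13,)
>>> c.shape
(5, 2)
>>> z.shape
(5, 5)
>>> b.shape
(5, 2)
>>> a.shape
(2, 5)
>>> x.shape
(5, 2, 5)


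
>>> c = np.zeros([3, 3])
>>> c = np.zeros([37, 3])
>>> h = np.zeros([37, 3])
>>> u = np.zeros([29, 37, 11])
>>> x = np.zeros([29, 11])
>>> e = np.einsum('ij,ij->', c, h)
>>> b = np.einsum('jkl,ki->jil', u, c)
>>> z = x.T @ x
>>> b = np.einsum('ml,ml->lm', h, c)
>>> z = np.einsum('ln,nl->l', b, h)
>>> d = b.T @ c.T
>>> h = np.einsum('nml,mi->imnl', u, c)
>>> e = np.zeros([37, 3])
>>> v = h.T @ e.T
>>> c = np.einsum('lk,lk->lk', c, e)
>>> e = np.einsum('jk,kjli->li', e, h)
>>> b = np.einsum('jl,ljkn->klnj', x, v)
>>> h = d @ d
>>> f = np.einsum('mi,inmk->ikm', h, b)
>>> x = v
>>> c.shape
(37, 3)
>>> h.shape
(37, 37)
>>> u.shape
(29, 37, 11)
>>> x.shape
(11, 29, 37, 37)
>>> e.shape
(29, 11)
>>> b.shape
(37, 11, 37, 29)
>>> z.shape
(3,)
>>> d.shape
(37, 37)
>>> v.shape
(11, 29, 37, 37)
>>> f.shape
(37, 29, 37)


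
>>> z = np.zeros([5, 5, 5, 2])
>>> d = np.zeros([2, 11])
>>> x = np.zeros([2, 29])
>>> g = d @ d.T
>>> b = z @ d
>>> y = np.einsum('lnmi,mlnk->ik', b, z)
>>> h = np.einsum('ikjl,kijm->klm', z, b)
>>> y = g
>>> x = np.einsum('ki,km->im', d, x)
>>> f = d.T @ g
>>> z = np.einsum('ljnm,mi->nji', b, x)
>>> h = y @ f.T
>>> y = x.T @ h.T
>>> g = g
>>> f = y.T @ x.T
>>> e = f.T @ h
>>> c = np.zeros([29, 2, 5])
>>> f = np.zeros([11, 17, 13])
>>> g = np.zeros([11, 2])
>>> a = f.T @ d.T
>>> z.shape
(5, 5, 29)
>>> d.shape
(2, 11)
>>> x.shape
(11, 29)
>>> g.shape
(11, 2)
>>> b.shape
(5, 5, 5, 11)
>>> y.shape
(29, 2)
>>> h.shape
(2, 11)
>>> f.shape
(11, 17, 13)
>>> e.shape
(11, 11)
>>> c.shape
(29, 2, 5)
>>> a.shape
(13, 17, 2)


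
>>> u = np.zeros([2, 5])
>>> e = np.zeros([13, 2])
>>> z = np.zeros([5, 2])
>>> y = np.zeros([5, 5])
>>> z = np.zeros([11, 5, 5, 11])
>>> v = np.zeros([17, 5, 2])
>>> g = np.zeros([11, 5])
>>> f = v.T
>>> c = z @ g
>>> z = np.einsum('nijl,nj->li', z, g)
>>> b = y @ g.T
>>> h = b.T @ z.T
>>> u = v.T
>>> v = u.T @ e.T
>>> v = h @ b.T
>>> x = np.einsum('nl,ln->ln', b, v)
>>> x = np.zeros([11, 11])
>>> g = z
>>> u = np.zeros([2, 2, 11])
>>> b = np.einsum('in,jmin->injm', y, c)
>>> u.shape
(2, 2, 11)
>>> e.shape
(13, 2)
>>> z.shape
(11, 5)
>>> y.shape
(5, 5)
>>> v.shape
(11, 5)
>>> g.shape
(11, 5)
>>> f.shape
(2, 5, 17)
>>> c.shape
(11, 5, 5, 5)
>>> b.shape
(5, 5, 11, 5)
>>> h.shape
(11, 11)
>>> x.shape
(11, 11)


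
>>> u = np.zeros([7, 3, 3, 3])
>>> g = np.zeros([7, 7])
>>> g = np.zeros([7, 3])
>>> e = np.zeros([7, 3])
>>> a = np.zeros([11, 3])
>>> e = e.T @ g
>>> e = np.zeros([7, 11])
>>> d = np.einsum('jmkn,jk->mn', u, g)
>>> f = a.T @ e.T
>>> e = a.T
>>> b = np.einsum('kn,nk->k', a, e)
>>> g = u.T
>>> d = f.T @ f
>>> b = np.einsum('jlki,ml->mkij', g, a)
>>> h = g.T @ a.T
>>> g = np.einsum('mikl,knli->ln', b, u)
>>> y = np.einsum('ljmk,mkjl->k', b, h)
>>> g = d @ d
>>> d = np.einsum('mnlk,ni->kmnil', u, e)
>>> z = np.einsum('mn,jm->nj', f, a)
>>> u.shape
(7, 3, 3, 3)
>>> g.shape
(7, 7)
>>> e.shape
(3, 11)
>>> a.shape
(11, 3)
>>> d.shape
(3, 7, 3, 11, 3)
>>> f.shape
(3, 7)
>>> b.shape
(11, 3, 7, 3)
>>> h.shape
(7, 3, 3, 11)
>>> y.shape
(3,)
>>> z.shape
(7, 11)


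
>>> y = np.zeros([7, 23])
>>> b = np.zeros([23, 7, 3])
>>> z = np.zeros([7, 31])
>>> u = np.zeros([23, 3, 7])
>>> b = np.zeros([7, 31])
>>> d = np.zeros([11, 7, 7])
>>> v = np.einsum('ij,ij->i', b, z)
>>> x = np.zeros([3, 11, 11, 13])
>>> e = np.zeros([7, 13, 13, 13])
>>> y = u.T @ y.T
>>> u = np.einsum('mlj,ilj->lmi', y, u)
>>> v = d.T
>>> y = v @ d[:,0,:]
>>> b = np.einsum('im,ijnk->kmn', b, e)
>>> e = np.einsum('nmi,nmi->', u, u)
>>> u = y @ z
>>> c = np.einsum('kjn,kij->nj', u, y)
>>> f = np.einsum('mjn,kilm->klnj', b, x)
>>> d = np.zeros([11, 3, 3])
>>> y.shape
(7, 7, 7)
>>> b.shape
(13, 31, 13)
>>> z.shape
(7, 31)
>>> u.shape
(7, 7, 31)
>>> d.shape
(11, 3, 3)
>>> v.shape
(7, 7, 11)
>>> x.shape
(3, 11, 11, 13)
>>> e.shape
()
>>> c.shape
(31, 7)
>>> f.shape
(3, 11, 13, 31)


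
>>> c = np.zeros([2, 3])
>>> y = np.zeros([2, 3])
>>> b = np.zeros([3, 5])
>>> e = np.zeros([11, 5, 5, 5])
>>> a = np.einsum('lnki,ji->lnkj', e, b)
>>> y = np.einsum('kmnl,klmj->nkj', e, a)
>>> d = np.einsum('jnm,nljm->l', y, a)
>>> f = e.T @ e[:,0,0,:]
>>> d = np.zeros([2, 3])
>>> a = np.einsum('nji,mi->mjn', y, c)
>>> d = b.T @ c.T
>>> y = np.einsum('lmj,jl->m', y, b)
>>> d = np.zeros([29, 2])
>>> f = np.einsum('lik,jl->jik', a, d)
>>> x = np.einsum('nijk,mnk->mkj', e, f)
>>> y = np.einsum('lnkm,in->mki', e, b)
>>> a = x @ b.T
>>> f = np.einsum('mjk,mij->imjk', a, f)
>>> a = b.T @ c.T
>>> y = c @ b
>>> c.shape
(2, 3)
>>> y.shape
(2, 5)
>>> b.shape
(3, 5)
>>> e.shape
(11, 5, 5, 5)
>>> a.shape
(5, 2)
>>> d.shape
(29, 2)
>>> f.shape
(11, 29, 5, 3)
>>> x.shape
(29, 5, 5)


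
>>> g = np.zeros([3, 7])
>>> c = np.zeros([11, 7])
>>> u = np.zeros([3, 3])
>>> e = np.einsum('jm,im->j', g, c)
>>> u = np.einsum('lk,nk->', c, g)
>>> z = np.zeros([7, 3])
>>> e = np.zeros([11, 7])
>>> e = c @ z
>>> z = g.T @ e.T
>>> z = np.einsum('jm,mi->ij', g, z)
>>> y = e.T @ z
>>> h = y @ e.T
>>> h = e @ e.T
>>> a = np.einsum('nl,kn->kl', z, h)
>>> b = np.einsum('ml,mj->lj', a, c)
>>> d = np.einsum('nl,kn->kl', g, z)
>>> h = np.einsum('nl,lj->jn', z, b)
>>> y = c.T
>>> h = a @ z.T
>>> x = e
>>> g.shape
(3, 7)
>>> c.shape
(11, 7)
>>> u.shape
()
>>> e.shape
(11, 3)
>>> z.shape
(11, 3)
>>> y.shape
(7, 11)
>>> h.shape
(11, 11)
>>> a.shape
(11, 3)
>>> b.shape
(3, 7)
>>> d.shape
(11, 7)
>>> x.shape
(11, 3)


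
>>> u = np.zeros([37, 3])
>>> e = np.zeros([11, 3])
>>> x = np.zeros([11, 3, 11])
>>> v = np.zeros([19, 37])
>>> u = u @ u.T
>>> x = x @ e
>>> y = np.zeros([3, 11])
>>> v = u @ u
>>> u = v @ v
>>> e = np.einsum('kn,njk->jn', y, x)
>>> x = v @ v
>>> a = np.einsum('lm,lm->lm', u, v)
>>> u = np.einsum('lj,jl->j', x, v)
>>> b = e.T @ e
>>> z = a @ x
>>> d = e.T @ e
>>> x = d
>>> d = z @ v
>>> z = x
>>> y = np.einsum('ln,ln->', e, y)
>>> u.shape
(37,)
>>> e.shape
(3, 11)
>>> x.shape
(11, 11)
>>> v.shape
(37, 37)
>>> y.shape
()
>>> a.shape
(37, 37)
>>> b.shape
(11, 11)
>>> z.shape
(11, 11)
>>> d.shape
(37, 37)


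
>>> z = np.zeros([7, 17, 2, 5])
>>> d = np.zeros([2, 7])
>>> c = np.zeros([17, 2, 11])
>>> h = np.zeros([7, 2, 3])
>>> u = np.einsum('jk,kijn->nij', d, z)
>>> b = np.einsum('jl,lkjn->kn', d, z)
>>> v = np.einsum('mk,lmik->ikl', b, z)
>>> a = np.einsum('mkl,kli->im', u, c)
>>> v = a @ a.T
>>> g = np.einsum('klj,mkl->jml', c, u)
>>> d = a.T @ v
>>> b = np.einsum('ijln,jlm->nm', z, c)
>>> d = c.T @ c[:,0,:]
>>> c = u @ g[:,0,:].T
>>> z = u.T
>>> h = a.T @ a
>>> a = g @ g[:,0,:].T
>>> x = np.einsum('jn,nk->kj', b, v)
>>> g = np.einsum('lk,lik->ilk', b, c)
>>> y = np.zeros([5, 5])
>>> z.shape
(2, 17, 5)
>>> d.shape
(11, 2, 11)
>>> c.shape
(5, 17, 11)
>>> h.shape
(5, 5)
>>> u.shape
(5, 17, 2)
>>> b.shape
(5, 11)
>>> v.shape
(11, 11)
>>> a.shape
(11, 5, 11)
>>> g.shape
(17, 5, 11)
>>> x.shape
(11, 5)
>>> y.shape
(5, 5)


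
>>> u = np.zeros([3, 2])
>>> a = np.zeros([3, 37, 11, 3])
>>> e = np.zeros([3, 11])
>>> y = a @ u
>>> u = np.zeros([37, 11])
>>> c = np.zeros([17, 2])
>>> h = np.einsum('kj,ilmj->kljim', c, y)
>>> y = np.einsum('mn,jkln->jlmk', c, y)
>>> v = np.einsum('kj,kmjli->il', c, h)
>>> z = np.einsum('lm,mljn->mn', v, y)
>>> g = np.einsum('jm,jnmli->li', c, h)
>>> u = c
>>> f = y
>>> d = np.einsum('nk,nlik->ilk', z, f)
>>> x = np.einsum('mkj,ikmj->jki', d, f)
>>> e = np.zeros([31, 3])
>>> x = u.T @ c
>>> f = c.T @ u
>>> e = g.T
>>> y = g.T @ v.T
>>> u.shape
(17, 2)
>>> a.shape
(3, 37, 11, 3)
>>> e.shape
(11, 3)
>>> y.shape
(11, 11)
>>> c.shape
(17, 2)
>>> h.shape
(17, 37, 2, 3, 11)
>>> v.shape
(11, 3)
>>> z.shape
(3, 37)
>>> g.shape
(3, 11)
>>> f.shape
(2, 2)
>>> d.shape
(17, 11, 37)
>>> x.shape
(2, 2)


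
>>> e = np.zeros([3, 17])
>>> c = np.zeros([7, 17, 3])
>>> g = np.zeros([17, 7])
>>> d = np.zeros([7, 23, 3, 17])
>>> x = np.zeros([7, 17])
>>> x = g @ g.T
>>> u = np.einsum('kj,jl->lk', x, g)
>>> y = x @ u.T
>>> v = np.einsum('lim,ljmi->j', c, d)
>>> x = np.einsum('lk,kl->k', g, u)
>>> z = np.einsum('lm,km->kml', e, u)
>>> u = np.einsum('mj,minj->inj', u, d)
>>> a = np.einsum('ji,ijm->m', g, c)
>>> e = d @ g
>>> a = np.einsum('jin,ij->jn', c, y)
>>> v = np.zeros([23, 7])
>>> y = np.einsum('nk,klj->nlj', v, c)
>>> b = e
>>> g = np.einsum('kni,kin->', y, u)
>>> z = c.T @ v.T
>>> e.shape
(7, 23, 3, 7)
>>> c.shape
(7, 17, 3)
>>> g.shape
()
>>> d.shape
(7, 23, 3, 17)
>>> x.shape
(7,)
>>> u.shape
(23, 3, 17)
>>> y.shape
(23, 17, 3)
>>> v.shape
(23, 7)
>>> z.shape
(3, 17, 23)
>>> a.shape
(7, 3)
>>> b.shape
(7, 23, 3, 7)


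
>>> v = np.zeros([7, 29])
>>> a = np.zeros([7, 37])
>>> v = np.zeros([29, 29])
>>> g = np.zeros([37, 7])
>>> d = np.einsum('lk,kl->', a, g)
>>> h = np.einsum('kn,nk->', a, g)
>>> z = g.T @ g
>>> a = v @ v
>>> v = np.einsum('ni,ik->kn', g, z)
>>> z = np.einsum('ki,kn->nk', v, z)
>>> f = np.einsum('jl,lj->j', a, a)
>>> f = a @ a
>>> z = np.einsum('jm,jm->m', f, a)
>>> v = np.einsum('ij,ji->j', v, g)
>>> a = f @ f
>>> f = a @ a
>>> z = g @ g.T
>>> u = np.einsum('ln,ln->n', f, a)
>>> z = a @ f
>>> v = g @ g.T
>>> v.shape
(37, 37)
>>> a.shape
(29, 29)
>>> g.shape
(37, 7)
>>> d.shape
()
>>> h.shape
()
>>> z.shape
(29, 29)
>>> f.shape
(29, 29)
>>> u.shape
(29,)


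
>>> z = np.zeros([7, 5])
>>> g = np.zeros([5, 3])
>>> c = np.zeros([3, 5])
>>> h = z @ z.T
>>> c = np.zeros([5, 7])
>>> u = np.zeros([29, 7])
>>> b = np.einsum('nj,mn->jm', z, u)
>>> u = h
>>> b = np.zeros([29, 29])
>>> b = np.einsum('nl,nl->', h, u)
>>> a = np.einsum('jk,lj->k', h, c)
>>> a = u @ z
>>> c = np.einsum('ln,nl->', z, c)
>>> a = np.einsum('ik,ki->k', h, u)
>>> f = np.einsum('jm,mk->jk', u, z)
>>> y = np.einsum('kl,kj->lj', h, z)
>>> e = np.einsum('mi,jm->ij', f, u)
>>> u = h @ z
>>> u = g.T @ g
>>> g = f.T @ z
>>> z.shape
(7, 5)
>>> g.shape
(5, 5)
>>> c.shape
()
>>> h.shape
(7, 7)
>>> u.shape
(3, 3)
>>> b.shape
()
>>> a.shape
(7,)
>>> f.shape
(7, 5)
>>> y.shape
(7, 5)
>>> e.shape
(5, 7)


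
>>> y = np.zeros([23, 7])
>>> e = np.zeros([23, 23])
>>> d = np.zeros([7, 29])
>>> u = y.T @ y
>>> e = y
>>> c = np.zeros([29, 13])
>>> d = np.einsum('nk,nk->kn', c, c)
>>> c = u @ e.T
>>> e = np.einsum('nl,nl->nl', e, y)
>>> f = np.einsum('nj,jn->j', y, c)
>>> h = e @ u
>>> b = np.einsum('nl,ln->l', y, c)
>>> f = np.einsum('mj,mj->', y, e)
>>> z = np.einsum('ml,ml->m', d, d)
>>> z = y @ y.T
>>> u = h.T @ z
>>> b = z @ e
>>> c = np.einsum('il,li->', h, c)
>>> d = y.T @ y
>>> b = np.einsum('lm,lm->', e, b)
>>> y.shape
(23, 7)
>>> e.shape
(23, 7)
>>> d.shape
(7, 7)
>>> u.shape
(7, 23)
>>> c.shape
()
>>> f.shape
()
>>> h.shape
(23, 7)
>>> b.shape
()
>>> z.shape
(23, 23)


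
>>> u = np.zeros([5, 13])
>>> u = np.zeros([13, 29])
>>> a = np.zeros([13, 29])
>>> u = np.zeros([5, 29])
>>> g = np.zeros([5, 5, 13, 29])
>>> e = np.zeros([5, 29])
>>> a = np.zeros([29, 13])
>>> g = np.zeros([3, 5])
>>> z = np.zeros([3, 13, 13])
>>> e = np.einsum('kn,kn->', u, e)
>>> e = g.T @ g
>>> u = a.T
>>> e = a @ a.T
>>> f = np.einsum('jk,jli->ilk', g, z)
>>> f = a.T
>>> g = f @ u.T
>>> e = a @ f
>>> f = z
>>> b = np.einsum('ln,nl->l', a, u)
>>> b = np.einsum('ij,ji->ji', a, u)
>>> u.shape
(13, 29)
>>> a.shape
(29, 13)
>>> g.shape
(13, 13)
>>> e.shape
(29, 29)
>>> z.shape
(3, 13, 13)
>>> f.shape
(3, 13, 13)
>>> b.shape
(13, 29)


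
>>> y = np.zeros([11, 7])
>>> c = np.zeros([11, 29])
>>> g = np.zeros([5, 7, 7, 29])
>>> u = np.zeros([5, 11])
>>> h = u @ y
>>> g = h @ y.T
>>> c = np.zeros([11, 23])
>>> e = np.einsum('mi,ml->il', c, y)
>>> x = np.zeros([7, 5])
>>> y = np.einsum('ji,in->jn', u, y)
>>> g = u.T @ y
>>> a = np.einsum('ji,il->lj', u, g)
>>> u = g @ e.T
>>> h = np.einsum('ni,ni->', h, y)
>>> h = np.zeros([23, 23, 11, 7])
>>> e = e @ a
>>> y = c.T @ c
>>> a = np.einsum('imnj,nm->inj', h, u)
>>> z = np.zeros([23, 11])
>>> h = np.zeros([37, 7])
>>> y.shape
(23, 23)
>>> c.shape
(11, 23)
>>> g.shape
(11, 7)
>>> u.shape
(11, 23)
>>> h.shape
(37, 7)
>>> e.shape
(23, 5)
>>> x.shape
(7, 5)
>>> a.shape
(23, 11, 7)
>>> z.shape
(23, 11)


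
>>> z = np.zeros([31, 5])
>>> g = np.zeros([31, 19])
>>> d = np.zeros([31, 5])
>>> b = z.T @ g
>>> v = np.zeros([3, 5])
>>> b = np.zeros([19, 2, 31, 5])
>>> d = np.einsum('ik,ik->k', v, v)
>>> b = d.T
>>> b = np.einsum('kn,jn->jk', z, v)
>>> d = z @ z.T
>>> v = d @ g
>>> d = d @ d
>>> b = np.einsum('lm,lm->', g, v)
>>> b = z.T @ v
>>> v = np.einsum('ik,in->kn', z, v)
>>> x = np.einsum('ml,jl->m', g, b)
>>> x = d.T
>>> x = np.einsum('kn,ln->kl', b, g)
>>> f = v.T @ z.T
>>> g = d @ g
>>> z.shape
(31, 5)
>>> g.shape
(31, 19)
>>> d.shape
(31, 31)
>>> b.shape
(5, 19)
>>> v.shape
(5, 19)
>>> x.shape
(5, 31)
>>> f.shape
(19, 31)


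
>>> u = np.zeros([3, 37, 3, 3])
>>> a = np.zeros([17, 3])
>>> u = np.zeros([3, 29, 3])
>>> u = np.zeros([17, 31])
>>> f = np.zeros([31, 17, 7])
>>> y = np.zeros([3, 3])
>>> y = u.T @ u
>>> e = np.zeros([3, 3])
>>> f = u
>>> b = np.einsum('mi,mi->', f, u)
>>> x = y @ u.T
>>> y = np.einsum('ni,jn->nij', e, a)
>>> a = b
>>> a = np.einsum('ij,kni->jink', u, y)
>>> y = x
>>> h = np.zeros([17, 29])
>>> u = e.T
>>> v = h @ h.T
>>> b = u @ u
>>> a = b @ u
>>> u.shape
(3, 3)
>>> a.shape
(3, 3)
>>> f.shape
(17, 31)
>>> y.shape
(31, 17)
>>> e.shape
(3, 3)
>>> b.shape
(3, 3)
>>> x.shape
(31, 17)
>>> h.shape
(17, 29)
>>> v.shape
(17, 17)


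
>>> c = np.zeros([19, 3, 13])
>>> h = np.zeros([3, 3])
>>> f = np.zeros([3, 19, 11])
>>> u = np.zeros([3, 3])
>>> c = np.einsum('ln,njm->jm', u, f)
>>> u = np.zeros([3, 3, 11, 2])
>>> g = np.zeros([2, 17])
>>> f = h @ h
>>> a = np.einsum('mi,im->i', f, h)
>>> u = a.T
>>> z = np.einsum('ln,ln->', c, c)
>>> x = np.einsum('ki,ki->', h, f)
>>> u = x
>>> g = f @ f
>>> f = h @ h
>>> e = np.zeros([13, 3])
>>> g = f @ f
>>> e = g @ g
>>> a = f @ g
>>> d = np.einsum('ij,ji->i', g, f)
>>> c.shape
(19, 11)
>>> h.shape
(3, 3)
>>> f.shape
(3, 3)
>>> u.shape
()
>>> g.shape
(3, 3)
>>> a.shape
(3, 3)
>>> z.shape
()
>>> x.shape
()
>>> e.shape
(3, 3)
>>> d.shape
(3,)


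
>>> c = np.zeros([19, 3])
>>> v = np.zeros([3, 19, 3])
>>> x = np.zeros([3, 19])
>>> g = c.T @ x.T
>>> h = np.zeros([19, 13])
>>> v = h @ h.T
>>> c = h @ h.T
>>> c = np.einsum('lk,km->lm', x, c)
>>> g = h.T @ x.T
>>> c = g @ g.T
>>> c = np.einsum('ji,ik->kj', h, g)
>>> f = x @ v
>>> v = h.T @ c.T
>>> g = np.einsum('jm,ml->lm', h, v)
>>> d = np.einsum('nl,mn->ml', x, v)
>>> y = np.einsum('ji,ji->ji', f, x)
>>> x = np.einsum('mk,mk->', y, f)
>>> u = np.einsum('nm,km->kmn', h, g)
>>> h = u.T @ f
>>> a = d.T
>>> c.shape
(3, 19)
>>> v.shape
(13, 3)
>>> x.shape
()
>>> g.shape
(3, 13)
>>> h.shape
(19, 13, 19)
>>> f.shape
(3, 19)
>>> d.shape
(13, 19)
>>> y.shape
(3, 19)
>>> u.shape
(3, 13, 19)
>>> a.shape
(19, 13)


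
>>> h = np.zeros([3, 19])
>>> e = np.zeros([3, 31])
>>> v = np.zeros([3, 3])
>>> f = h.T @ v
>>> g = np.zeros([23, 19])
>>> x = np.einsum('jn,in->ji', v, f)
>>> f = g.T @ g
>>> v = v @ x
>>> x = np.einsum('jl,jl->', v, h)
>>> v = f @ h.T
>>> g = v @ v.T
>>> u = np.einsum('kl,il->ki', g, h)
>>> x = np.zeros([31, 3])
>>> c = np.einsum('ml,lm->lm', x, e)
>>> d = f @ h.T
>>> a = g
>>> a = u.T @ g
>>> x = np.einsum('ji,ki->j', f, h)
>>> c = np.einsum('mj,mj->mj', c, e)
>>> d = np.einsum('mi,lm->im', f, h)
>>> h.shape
(3, 19)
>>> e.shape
(3, 31)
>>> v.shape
(19, 3)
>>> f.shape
(19, 19)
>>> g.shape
(19, 19)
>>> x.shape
(19,)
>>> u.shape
(19, 3)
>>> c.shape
(3, 31)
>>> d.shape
(19, 19)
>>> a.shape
(3, 19)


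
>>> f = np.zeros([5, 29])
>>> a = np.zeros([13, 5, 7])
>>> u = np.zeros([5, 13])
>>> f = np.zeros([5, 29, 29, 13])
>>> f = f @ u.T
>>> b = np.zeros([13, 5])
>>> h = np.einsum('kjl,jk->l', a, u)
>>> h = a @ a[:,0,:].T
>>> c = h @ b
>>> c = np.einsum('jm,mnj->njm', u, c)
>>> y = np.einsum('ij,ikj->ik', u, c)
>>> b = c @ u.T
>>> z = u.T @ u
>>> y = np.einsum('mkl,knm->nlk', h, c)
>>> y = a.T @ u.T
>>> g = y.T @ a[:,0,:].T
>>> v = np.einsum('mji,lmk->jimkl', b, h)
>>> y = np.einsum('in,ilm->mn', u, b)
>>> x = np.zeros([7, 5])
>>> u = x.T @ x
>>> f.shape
(5, 29, 29, 5)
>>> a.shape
(13, 5, 7)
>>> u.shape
(5, 5)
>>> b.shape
(5, 5, 5)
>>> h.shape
(13, 5, 13)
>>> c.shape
(5, 5, 13)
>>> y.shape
(5, 13)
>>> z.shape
(13, 13)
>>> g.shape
(5, 5, 13)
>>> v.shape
(5, 5, 5, 13, 13)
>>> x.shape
(7, 5)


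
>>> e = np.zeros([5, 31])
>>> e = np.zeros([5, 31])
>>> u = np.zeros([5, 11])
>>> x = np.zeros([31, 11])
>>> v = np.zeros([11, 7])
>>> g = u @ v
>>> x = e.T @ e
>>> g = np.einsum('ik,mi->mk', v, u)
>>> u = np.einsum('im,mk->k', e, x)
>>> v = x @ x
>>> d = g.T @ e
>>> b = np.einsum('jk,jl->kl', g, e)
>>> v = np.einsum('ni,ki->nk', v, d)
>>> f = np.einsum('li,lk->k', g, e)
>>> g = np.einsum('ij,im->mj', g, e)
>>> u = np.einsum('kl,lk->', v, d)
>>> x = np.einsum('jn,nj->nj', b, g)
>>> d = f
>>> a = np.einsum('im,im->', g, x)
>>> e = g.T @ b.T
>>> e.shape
(7, 7)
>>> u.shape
()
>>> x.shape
(31, 7)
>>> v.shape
(31, 7)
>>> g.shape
(31, 7)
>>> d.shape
(31,)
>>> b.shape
(7, 31)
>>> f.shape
(31,)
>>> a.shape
()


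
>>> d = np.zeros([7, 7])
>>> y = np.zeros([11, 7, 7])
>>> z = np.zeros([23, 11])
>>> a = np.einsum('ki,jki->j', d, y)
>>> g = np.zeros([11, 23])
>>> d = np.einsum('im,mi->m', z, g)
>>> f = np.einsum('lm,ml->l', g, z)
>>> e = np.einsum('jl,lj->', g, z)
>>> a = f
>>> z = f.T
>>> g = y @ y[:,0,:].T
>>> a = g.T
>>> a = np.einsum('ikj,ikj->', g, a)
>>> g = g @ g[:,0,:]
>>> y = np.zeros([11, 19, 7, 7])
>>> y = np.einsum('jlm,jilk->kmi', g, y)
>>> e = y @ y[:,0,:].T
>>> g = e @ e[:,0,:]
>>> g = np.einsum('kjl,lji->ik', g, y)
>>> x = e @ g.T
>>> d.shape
(11,)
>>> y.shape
(7, 11, 19)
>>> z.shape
(11,)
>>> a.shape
()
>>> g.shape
(19, 7)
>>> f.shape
(11,)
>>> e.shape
(7, 11, 7)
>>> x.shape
(7, 11, 19)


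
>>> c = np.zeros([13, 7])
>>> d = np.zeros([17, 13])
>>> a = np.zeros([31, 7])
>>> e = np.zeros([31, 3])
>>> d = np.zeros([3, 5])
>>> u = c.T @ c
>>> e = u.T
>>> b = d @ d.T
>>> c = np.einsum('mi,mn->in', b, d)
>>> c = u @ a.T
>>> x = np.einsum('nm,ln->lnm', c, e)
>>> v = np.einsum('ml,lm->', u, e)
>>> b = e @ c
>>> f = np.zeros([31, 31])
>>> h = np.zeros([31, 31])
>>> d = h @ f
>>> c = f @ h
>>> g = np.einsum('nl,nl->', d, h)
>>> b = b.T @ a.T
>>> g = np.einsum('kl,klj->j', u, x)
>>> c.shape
(31, 31)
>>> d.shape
(31, 31)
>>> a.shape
(31, 7)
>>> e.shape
(7, 7)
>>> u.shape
(7, 7)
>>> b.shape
(31, 31)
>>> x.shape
(7, 7, 31)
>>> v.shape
()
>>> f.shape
(31, 31)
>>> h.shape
(31, 31)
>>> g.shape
(31,)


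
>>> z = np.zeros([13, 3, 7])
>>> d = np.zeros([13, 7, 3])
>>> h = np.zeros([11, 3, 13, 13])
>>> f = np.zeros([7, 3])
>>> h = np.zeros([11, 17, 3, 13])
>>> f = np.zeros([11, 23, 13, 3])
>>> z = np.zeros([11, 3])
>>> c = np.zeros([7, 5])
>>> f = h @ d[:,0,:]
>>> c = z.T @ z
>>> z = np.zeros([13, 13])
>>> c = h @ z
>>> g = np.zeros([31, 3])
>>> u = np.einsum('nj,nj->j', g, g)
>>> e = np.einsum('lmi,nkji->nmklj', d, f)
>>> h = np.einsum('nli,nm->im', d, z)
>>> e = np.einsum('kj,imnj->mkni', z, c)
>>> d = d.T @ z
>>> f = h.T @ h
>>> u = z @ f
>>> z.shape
(13, 13)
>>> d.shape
(3, 7, 13)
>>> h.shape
(3, 13)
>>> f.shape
(13, 13)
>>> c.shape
(11, 17, 3, 13)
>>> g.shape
(31, 3)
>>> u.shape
(13, 13)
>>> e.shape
(17, 13, 3, 11)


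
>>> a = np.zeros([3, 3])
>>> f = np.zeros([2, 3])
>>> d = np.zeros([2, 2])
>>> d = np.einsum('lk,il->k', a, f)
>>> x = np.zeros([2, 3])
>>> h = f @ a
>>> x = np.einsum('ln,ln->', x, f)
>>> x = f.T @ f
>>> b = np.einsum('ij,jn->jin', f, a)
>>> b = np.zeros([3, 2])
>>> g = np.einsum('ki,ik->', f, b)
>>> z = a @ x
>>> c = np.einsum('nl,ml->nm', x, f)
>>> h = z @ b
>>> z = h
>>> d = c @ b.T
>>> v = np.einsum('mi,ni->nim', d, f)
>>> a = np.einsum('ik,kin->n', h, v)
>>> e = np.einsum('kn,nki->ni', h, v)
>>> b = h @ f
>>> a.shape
(3,)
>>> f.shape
(2, 3)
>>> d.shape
(3, 3)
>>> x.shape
(3, 3)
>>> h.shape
(3, 2)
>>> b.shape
(3, 3)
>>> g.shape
()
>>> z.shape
(3, 2)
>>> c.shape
(3, 2)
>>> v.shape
(2, 3, 3)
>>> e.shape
(2, 3)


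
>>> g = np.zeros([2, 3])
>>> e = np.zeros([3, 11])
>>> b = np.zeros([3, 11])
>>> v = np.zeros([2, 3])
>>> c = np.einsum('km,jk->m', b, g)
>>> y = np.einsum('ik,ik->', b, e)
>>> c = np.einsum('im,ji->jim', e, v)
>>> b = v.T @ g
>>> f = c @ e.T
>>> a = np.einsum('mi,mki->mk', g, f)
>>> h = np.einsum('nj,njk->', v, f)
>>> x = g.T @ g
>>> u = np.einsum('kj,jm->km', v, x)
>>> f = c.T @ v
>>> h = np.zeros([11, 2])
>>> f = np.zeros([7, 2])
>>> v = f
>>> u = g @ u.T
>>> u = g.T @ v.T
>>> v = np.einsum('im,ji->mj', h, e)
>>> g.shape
(2, 3)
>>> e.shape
(3, 11)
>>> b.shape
(3, 3)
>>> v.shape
(2, 3)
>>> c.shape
(2, 3, 11)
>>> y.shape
()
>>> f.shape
(7, 2)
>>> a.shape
(2, 3)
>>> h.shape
(11, 2)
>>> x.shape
(3, 3)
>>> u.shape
(3, 7)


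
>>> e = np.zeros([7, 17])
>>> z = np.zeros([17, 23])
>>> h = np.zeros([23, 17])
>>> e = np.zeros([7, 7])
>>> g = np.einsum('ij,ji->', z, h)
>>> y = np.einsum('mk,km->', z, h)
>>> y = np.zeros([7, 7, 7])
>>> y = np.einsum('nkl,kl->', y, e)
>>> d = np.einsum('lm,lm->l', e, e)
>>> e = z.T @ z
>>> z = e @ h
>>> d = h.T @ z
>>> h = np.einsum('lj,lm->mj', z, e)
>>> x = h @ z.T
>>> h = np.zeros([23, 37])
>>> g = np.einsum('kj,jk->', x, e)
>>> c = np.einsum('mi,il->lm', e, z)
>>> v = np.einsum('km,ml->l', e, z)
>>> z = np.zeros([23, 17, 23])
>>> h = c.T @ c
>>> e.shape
(23, 23)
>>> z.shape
(23, 17, 23)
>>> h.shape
(23, 23)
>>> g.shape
()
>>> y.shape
()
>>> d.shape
(17, 17)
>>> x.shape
(23, 23)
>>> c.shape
(17, 23)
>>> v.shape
(17,)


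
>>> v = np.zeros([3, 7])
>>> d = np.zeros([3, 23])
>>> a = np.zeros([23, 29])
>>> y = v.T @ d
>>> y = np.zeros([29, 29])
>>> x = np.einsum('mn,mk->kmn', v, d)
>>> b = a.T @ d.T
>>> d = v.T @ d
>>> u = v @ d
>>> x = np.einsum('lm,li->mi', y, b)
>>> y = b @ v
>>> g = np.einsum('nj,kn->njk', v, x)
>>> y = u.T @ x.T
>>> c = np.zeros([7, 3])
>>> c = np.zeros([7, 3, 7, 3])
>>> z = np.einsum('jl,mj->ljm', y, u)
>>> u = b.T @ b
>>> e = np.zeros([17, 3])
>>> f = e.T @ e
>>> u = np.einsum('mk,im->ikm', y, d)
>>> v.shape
(3, 7)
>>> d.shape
(7, 23)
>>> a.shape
(23, 29)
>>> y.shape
(23, 29)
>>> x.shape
(29, 3)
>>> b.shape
(29, 3)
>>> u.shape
(7, 29, 23)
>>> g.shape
(3, 7, 29)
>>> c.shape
(7, 3, 7, 3)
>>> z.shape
(29, 23, 3)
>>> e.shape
(17, 3)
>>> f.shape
(3, 3)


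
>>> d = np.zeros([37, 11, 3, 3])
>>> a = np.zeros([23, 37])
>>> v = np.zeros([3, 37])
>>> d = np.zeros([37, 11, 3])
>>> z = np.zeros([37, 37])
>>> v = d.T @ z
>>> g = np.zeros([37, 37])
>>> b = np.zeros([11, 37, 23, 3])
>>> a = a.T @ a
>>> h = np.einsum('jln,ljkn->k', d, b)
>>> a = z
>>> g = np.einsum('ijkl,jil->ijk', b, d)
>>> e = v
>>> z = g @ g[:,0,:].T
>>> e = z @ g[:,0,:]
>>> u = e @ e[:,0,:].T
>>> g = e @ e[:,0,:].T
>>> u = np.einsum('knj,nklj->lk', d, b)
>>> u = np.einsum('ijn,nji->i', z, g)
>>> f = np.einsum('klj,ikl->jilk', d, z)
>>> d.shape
(37, 11, 3)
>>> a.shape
(37, 37)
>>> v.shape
(3, 11, 37)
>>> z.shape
(11, 37, 11)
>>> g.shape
(11, 37, 11)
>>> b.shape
(11, 37, 23, 3)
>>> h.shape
(23,)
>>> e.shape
(11, 37, 23)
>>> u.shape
(11,)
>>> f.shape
(3, 11, 11, 37)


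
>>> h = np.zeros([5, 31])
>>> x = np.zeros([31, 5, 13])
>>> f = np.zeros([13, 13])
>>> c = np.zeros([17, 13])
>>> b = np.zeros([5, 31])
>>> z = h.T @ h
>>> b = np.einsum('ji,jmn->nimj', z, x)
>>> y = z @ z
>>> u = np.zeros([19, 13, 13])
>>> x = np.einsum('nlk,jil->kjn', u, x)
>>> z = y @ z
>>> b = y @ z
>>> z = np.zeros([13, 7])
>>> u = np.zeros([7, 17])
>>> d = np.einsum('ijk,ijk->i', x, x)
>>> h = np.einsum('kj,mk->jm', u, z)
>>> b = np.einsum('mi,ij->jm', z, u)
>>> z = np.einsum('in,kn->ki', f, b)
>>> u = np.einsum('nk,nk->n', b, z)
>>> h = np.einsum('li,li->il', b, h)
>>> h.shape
(13, 17)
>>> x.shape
(13, 31, 19)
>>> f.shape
(13, 13)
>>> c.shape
(17, 13)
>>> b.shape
(17, 13)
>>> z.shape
(17, 13)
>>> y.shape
(31, 31)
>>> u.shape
(17,)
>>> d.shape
(13,)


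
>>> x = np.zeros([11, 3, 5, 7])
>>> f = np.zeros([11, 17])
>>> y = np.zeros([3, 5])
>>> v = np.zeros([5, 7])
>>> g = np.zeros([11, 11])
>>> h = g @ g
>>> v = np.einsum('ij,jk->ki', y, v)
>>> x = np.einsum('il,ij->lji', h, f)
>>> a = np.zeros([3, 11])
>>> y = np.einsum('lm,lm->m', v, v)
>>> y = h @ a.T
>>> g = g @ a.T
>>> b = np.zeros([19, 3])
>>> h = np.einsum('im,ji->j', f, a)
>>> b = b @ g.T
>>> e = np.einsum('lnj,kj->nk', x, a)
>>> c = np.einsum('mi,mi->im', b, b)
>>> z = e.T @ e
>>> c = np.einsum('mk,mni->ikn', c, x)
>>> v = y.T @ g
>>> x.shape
(11, 17, 11)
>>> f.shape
(11, 17)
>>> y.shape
(11, 3)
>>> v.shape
(3, 3)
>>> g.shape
(11, 3)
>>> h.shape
(3,)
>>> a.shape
(3, 11)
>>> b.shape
(19, 11)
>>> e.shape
(17, 3)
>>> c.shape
(11, 19, 17)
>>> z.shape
(3, 3)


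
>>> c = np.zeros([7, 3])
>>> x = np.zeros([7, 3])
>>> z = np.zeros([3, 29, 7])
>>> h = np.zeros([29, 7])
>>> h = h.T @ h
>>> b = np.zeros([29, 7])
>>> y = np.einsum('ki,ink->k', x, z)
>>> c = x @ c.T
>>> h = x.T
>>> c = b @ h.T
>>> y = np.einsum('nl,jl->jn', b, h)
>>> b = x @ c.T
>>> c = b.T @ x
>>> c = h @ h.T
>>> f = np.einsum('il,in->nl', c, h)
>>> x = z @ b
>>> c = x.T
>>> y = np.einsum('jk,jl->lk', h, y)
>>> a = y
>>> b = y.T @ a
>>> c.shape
(29, 29, 3)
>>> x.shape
(3, 29, 29)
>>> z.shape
(3, 29, 7)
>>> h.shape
(3, 7)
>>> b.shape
(7, 7)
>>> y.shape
(29, 7)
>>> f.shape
(7, 3)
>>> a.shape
(29, 7)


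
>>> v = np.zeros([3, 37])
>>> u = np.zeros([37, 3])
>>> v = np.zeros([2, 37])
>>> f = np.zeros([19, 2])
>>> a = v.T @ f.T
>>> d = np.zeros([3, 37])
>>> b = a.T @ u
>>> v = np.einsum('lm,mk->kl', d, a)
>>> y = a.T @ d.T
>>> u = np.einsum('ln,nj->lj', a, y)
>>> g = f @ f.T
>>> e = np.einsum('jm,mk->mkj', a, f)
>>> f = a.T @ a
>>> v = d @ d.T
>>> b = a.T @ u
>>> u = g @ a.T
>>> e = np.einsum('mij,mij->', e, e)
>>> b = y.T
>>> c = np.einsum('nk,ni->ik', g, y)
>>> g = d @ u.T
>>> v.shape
(3, 3)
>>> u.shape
(19, 37)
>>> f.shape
(19, 19)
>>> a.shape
(37, 19)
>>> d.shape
(3, 37)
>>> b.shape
(3, 19)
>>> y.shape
(19, 3)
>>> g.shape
(3, 19)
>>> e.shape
()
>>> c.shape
(3, 19)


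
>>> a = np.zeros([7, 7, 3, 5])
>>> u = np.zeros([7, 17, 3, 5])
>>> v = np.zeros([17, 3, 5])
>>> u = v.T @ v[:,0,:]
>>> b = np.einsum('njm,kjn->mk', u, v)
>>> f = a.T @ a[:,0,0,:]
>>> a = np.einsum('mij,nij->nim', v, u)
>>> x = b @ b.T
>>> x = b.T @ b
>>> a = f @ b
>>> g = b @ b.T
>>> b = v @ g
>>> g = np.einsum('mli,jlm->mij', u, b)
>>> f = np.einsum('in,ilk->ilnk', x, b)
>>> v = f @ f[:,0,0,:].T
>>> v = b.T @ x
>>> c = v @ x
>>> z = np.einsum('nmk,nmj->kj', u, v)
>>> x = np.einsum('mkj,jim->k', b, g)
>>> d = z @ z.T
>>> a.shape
(5, 3, 7, 17)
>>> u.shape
(5, 3, 5)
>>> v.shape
(5, 3, 17)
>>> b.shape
(17, 3, 5)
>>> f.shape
(17, 3, 17, 5)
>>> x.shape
(3,)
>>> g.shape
(5, 5, 17)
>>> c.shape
(5, 3, 17)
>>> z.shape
(5, 17)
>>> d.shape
(5, 5)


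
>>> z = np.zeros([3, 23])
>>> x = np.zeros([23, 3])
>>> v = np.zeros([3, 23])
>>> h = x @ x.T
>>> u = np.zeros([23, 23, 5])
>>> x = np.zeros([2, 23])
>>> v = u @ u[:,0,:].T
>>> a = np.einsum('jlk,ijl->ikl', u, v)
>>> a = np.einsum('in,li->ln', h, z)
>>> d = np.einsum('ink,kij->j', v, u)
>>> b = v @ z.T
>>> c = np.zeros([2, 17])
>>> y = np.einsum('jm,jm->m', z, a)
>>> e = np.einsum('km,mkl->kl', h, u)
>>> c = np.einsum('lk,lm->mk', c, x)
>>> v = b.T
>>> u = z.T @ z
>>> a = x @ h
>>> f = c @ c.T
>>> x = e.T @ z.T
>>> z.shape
(3, 23)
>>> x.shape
(5, 3)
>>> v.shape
(3, 23, 23)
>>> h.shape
(23, 23)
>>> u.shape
(23, 23)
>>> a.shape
(2, 23)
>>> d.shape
(5,)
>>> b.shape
(23, 23, 3)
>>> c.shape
(23, 17)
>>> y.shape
(23,)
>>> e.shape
(23, 5)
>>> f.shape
(23, 23)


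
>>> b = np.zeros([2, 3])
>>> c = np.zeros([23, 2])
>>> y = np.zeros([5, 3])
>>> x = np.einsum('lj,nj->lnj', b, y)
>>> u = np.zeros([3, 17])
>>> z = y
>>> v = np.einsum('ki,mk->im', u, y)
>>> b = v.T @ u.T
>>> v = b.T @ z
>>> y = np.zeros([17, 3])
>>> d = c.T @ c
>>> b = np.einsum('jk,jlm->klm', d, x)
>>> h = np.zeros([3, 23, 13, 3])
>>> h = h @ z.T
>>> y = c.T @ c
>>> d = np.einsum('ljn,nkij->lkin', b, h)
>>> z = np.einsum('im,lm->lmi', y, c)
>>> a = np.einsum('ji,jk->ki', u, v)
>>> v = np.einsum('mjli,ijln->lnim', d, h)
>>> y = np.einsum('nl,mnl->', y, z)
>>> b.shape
(2, 5, 3)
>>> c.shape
(23, 2)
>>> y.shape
()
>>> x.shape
(2, 5, 3)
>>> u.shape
(3, 17)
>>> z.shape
(23, 2, 2)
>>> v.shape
(13, 5, 3, 2)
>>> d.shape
(2, 23, 13, 3)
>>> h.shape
(3, 23, 13, 5)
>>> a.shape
(3, 17)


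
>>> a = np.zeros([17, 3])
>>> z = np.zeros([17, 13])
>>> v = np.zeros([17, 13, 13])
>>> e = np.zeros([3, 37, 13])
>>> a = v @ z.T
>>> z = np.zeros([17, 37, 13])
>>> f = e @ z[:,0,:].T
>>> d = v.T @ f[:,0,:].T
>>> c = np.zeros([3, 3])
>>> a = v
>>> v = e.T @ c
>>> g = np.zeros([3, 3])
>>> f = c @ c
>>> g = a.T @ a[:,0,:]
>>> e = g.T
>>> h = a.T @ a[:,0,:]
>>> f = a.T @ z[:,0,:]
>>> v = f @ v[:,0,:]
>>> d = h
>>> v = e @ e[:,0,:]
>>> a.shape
(17, 13, 13)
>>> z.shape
(17, 37, 13)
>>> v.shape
(13, 13, 13)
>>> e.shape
(13, 13, 13)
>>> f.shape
(13, 13, 13)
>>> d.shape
(13, 13, 13)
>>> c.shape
(3, 3)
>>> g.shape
(13, 13, 13)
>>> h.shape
(13, 13, 13)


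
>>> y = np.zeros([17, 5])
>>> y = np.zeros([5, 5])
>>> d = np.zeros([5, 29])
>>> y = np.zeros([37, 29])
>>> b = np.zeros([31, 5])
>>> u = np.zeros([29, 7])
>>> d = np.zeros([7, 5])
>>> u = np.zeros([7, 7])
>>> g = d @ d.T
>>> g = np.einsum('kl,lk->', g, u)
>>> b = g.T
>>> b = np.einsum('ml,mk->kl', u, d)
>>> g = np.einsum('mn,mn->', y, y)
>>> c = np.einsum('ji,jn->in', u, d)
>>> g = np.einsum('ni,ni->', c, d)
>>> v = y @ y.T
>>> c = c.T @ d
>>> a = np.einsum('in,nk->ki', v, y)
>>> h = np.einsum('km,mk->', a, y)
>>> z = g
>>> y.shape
(37, 29)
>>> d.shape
(7, 5)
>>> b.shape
(5, 7)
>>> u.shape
(7, 7)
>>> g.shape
()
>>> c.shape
(5, 5)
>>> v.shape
(37, 37)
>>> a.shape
(29, 37)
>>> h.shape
()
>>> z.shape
()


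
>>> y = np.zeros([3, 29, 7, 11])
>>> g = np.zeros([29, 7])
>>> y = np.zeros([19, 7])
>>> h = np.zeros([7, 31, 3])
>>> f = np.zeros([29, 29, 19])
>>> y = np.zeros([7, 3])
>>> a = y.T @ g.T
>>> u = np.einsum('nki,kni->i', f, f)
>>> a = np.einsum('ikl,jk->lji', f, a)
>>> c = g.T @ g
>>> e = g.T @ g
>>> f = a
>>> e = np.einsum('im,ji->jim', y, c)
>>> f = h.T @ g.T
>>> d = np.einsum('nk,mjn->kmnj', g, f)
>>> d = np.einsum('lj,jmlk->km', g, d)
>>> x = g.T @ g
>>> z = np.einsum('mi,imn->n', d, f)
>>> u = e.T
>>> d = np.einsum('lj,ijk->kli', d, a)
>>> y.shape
(7, 3)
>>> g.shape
(29, 7)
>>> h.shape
(7, 31, 3)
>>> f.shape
(3, 31, 29)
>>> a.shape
(19, 3, 29)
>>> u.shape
(3, 7, 7)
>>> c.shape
(7, 7)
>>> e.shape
(7, 7, 3)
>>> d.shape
(29, 31, 19)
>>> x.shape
(7, 7)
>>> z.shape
(29,)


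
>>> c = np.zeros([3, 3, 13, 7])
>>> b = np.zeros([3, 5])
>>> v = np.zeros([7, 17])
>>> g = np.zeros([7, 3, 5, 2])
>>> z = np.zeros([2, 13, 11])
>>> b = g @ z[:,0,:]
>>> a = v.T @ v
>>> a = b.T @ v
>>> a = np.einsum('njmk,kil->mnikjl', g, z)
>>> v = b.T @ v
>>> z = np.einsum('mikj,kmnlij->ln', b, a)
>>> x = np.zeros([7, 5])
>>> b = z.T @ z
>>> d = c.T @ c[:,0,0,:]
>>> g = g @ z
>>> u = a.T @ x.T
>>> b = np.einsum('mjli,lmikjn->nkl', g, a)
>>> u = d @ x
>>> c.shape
(3, 3, 13, 7)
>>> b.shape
(11, 2, 5)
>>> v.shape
(11, 5, 3, 17)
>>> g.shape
(7, 3, 5, 13)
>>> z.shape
(2, 13)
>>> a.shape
(5, 7, 13, 2, 3, 11)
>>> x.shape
(7, 5)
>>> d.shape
(7, 13, 3, 7)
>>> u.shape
(7, 13, 3, 5)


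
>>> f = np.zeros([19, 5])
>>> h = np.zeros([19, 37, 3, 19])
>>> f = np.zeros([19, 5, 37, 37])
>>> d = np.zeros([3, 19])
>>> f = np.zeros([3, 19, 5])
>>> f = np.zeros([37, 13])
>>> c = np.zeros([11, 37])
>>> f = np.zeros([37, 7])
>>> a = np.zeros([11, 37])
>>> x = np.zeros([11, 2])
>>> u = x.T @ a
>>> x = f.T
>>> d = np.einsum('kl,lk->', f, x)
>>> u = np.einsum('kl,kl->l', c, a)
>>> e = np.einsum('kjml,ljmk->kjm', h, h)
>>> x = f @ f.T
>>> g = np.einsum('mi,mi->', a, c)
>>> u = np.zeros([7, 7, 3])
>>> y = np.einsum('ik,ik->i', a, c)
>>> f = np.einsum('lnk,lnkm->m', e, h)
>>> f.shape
(19,)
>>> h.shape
(19, 37, 3, 19)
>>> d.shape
()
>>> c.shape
(11, 37)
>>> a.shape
(11, 37)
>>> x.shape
(37, 37)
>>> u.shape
(7, 7, 3)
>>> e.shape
(19, 37, 3)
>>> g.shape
()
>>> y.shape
(11,)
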